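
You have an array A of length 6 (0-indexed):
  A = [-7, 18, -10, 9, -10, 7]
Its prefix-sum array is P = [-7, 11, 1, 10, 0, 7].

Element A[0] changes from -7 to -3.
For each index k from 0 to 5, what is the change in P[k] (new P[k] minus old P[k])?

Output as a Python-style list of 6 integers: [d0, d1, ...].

Element change: A[0] -7 -> -3, delta = 4
For k < 0: P[k] unchanged, delta_P[k] = 0
For k >= 0: P[k] shifts by exactly 4
Delta array: [4, 4, 4, 4, 4, 4]

Answer: [4, 4, 4, 4, 4, 4]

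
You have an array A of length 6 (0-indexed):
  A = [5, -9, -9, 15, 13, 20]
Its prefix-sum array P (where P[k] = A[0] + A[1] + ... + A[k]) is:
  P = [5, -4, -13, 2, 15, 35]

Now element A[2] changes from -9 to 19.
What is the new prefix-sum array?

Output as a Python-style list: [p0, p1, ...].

Answer: [5, -4, 15, 30, 43, 63]

Derivation:
Change: A[2] -9 -> 19, delta = 28
P[k] for k < 2: unchanged (A[2] not included)
P[k] for k >= 2: shift by delta = 28
  P[0] = 5 + 0 = 5
  P[1] = -4 + 0 = -4
  P[2] = -13 + 28 = 15
  P[3] = 2 + 28 = 30
  P[4] = 15 + 28 = 43
  P[5] = 35 + 28 = 63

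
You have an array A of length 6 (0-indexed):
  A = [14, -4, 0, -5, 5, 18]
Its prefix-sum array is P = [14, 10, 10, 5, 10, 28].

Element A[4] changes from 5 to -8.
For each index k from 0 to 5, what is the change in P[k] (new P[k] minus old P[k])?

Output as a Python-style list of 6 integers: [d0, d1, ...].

Element change: A[4] 5 -> -8, delta = -13
For k < 4: P[k] unchanged, delta_P[k] = 0
For k >= 4: P[k] shifts by exactly -13
Delta array: [0, 0, 0, 0, -13, -13]

Answer: [0, 0, 0, 0, -13, -13]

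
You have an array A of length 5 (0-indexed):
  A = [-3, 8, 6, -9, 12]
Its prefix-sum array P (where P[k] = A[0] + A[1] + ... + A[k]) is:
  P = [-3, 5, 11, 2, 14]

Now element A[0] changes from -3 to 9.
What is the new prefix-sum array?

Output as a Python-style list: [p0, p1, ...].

Change: A[0] -3 -> 9, delta = 12
P[k] for k < 0: unchanged (A[0] not included)
P[k] for k >= 0: shift by delta = 12
  P[0] = -3 + 12 = 9
  P[1] = 5 + 12 = 17
  P[2] = 11 + 12 = 23
  P[3] = 2 + 12 = 14
  P[4] = 14 + 12 = 26

Answer: [9, 17, 23, 14, 26]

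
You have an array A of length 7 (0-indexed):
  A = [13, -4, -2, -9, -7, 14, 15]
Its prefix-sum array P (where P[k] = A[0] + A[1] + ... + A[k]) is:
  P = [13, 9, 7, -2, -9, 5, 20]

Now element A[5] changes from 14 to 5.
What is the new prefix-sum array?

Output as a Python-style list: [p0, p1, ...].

Change: A[5] 14 -> 5, delta = -9
P[k] for k < 5: unchanged (A[5] not included)
P[k] for k >= 5: shift by delta = -9
  P[0] = 13 + 0 = 13
  P[1] = 9 + 0 = 9
  P[2] = 7 + 0 = 7
  P[3] = -2 + 0 = -2
  P[4] = -9 + 0 = -9
  P[5] = 5 + -9 = -4
  P[6] = 20 + -9 = 11

Answer: [13, 9, 7, -2, -9, -4, 11]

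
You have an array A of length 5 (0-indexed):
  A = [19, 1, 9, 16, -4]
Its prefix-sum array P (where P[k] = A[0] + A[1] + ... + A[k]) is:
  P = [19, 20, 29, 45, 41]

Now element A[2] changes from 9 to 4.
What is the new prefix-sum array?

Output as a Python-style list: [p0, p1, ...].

Answer: [19, 20, 24, 40, 36]

Derivation:
Change: A[2] 9 -> 4, delta = -5
P[k] for k < 2: unchanged (A[2] not included)
P[k] for k >= 2: shift by delta = -5
  P[0] = 19 + 0 = 19
  P[1] = 20 + 0 = 20
  P[2] = 29 + -5 = 24
  P[3] = 45 + -5 = 40
  P[4] = 41 + -5 = 36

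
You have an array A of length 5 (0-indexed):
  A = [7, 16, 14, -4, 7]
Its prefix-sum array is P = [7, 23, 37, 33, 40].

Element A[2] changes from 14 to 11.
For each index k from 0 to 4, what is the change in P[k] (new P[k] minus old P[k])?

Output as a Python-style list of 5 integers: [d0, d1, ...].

Answer: [0, 0, -3, -3, -3]

Derivation:
Element change: A[2] 14 -> 11, delta = -3
For k < 2: P[k] unchanged, delta_P[k] = 0
For k >= 2: P[k] shifts by exactly -3
Delta array: [0, 0, -3, -3, -3]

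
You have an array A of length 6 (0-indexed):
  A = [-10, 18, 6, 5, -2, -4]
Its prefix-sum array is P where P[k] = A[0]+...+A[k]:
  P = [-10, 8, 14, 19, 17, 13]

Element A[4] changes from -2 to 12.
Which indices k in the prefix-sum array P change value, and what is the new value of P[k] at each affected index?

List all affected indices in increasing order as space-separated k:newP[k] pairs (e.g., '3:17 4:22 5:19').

Answer: 4:31 5:27

Derivation:
P[k] = A[0] + ... + A[k]
P[k] includes A[4] iff k >= 4
Affected indices: 4, 5, ..., 5; delta = 14
  P[4]: 17 + 14 = 31
  P[5]: 13 + 14 = 27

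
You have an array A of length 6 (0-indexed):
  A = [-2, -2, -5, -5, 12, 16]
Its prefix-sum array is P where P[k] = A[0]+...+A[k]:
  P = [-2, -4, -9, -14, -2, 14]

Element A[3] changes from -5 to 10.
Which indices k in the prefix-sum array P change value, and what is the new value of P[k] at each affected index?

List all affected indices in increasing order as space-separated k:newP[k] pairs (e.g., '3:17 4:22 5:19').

Answer: 3:1 4:13 5:29

Derivation:
P[k] = A[0] + ... + A[k]
P[k] includes A[3] iff k >= 3
Affected indices: 3, 4, ..., 5; delta = 15
  P[3]: -14 + 15 = 1
  P[4]: -2 + 15 = 13
  P[5]: 14 + 15 = 29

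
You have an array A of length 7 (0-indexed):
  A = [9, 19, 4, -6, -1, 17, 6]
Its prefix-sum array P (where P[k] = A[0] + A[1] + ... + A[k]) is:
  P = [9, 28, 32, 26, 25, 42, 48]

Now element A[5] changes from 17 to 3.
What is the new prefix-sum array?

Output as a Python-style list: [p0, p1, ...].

Change: A[5] 17 -> 3, delta = -14
P[k] for k < 5: unchanged (A[5] not included)
P[k] for k >= 5: shift by delta = -14
  P[0] = 9 + 0 = 9
  P[1] = 28 + 0 = 28
  P[2] = 32 + 0 = 32
  P[3] = 26 + 0 = 26
  P[4] = 25 + 0 = 25
  P[5] = 42 + -14 = 28
  P[6] = 48 + -14 = 34

Answer: [9, 28, 32, 26, 25, 28, 34]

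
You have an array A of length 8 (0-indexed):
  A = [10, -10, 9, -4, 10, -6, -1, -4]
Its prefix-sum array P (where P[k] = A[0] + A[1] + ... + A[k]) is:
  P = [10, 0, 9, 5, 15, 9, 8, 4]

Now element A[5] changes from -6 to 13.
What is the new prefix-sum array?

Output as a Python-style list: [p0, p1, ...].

Answer: [10, 0, 9, 5, 15, 28, 27, 23]

Derivation:
Change: A[5] -6 -> 13, delta = 19
P[k] for k < 5: unchanged (A[5] not included)
P[k] for k >= 5: shift by delta = 19
  P[0] = 10 + 0 = 10
  P[1] = 0 + 0 = 0
  P[2] = 9 + 0 = 9
  P[3] = 5 + 0 = 5
  P[4] = 15 + 0 = 15
  P[5] = 9 + 19 = 28
  P[6] = 8 + 19 = 27
  P[7] = 4 + 19 = 23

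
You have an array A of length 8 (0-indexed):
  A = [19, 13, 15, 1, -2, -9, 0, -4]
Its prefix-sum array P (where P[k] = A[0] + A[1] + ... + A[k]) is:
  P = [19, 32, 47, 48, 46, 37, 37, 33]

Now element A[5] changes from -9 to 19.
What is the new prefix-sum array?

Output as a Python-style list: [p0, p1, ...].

Change: A[5] -9 -> 19, delta = 28
P[k] for k < 5: unchanged (A[5] not included)
P[k] for k >= 5: shift by delta = 28
  P[0] = 19 + 0 = 19
  P[1] = 32 + 0 = 32
  P[2] = 47 + 0 = 47
  P[3] = 48 + 0 = 48
  P[4] = 46 + 0 = 46
  P[5] = 37 + 28 = 65
  P[6] = 37 + 28 = 65
  P[7] = 33 + 28 = 61

Answer: [19, 32, 47, 48, 46, 65, 65, 61]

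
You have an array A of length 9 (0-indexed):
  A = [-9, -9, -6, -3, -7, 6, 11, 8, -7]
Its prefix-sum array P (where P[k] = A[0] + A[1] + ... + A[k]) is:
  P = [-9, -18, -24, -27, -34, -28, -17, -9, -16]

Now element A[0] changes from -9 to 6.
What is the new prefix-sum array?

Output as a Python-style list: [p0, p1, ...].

Answer: [6, -3, -9, -12, -19, -13, -2, 6, -1]

Derivation:
Change: A[0] -9 -> 6, delta = 15
P[k] for k < 0: unchanged (A[0] not included)
P[k] for k >= 0: shift by delta = 15
  P[0] = -9 + 15 = 6
  P[1] = -18 + 15 = -3
  P[2] = -24 + 15 = -9
  P[3] = -27 + 15 = -12
  P[4] = -34 + 15 = -19
  P[5] = -28 + 15 = -13
  P[6] = -17 + 15 = -2
  P[7] = -9 + 15 = 6
  P[8] = -16 + 15 = -1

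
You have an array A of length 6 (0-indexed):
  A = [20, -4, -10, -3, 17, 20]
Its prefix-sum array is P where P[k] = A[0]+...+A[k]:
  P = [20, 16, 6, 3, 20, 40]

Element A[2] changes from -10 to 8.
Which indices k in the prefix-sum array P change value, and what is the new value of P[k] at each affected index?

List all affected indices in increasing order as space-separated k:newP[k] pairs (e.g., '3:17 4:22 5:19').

P[k] = A[0] + ... + A[k]
P[k] includes A[2] iff k >= 2
Affected indices: 2, 3, ..., 5; delta = 18
  P[2]: 6 + 18 = 24
  P[3]: 3 + 18 = 21
  P[4]: 20 + 18 = 38
  P[5]: 40 + 18 = 58

Answer: 2:24 3:21 4:38 5:58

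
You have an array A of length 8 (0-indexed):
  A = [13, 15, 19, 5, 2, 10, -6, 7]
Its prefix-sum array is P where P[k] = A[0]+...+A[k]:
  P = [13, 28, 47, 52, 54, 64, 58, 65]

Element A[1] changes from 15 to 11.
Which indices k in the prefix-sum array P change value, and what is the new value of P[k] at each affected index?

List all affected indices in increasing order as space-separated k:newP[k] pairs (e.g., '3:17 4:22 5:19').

P[k] = A[0] + ... + A[k]
P[k] includes A[1] iff k >= 1
Affected indices: 1, 2, ..., 7; delta = -4
  P[1]: 28 + -4 = 24
  P[2]: 47 + -4 = 43
  P[3]: 52 + -4 = 48
  P[4]: 54 + -4 = 50
  P[5]: 64 + -4 = 60
  P[6]: 58 + -4 = 54
  P[7]: 65 + -4 = 61

Answer: 1:24 2:43 3:48 4:50 5:60 6:54 7:61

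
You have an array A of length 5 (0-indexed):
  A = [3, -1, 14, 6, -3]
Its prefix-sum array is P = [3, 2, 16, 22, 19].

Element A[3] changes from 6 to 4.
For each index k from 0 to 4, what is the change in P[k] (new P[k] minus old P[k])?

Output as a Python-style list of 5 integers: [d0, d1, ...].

Element change: A[3] 6 -> 4, delta = -2
For k < 3: P[k] unchanged, delta_P[k] = 0
For k >= 3: P[k] shifts by exactly -2
Delta array: [0, 0, 0, -2, -2]

Answer: [0, 0, 0, -2, -2]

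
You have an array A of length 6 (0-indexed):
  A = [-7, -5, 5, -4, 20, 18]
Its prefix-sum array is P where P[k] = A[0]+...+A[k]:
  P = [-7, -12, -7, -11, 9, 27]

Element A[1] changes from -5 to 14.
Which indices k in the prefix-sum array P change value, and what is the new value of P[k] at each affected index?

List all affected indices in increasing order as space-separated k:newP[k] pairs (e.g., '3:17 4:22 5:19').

P[k] = A[0] + ... + A[k]
P[k] includes A[1] iff k >= 1
Affected indices: 1, 2, ..., 5; delta = 19
  P[1]: -12 + 19 = 7
  P[2]: -7 + 19 = 12
  P[3]: -11 + 19 = 8
  P[4]: 9 + 19 = 28
  P[5]: 27 + 19 = 46

Answer: 1:7 2:12 3:8 4:28 5:46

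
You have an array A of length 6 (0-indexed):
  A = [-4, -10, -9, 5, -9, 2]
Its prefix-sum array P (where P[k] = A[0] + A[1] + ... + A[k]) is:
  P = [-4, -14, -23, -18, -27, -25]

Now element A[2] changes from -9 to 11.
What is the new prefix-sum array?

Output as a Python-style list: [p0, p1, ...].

Answer: [-4, -14, -3, 2, -7, -5]

Derivation:
Change: A[2] -9 -> 11, delta = 20
P[k] for k < 2: unchanged (A[2] not included)
P[k] for k >= 2: shift by delta = 20
  P[0] = -4 + 0 = -4
  P[1] = -14 + 0 = -14
  P[2] = -23 + 20 = -3
  P[3] = -18 + 20 = 2
  P[4] = -27 + 20 = -7
  P[5] = -25 + 20 = -5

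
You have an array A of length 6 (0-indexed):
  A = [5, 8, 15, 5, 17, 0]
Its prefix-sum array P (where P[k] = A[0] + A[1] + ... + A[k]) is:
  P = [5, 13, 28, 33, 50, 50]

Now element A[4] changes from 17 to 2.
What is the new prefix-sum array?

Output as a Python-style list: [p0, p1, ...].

Answer: [5, 13, 28, 33, 35, 35]

Derivation:
Change: A[4] 17 -> 2, delta = -15
P[k] for k < 4: unchanged (A[4] not included)
P[k] for k >= 4: shift by delta = -15
  P[0] = 5 + 0 = 5
  P[1] = 13 + 0 = 13
  P[2] = 28 + 0 = 28
  P[3] = 33 + 0 = 33
  P[4] = 50 + -15 = 35
  P[5] = 50 + -15 = 35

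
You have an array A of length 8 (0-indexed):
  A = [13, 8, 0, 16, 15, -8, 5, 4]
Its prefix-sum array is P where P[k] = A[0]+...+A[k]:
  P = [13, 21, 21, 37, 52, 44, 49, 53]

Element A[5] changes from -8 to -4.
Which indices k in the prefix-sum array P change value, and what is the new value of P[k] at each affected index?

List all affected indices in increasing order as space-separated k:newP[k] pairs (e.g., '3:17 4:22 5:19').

P[k] = A[0] + ... + A[k]
P[k] includes A[5] iff k >= 5
Affected indices: 5, 6, ..., 7; delta = 4
  P[5]: 44 + 4 = 48
  P[6]: 49 + 4 = 53
  P[7]: 53 + 4 = 57

Answer: 5:48 6:53 7:57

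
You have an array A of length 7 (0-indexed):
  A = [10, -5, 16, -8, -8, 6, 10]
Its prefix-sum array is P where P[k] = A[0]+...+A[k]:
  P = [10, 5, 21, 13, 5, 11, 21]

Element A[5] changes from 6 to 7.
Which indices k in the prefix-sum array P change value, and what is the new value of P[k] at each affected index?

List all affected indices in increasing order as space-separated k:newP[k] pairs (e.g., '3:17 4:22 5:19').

Answer: 5:12 6:22

Derivation:
P[k] = A[0] + ... + A[k]
P[k] includes A[5] iff k >= 5
Affected indices: 5, 6, ..., 6; delta = 1
  P[5]: 11 + 1 = 12
  P[6]: 21 + 1 = 22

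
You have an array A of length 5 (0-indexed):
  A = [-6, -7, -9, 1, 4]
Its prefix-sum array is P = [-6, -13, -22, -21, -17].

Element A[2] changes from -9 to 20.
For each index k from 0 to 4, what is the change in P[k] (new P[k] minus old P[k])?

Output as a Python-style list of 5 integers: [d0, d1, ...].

Element change: A[2] -9 -> 20, delta = 29
For k < 2: P[k] unchanged, delta_P[k] = 0
For k >= 2: P[k] shifts by exactly 29
Delta array: [0, 0, 29, 29, 29]

Answer: [0, 0, 29, 29, 29]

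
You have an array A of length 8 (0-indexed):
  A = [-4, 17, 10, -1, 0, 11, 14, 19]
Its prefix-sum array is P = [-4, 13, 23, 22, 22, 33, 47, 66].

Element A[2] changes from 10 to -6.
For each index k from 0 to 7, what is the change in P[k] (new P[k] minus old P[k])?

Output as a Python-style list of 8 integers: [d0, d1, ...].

Element change: A[2] 10 -> -6, delta = -16
For k < 2: P[k] unchanged, delta_P[k] = 0
For k >= 2: P[k] shifts by exactly -16
Delta array: [0, 0, -16, -16, -16, -16, -16, -16]

Answer: [0, 0, -16, -16, -16, -16, -16, -16]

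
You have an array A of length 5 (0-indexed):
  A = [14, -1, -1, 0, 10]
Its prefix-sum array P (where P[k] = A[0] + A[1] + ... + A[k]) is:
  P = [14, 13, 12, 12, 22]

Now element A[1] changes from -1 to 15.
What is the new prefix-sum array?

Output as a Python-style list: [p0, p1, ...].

Change: A[1] -1 -> 15, delta = 16
P[k] for k < 1: unchanged (A[1] not included)
P[k] for k >= 1: shift by delta = 16
  P[0] = 14 + 0 = 14
  P[1] = 13 + 16 = 29
  P[2] = 12 + 16 = 28
  P[3] = 12 + 16 = 28
  P[4] = 22 + 16 = 38

Answer: [14, 29, 28, 28, 38]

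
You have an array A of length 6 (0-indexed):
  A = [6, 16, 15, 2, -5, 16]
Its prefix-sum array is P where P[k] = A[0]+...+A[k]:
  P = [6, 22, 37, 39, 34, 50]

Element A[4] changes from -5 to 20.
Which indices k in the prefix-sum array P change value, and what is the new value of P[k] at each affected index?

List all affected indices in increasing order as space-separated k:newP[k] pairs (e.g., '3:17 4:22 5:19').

Answer: 4:59 5:75

Derivation:
P[k] = A[0] + ... + A[k]
P[k] includes A[4] iff k >= 4
Affected indices: 4, 5, ..., 5; delta = 25
  P[4]: 34 + 25 = 59
  P[5]: 50 + 25 = 75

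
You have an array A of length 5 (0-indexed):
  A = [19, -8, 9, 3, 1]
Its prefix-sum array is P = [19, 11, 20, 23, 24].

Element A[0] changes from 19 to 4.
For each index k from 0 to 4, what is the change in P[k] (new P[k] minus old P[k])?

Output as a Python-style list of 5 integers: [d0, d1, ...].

Element change: A[0] 19 -> 4, delta = -15
For k < 0: P[k] unchanged, delta_P[k] = 0
For k >= 0: P[k] shifts by exactly -15
Delta array: [-15, -15, -15, -15, -15]

Answer: [-15, -15, -15, -15, -15]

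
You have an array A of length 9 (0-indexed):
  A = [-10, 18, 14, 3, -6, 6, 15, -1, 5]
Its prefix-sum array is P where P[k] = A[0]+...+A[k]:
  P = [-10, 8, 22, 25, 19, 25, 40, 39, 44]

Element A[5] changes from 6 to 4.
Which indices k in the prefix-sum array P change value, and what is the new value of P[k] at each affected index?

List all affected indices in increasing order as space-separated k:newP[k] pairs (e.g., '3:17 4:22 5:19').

P[k] = A[0] + ... + A[k]
P[k] includes A[5] iff k >= 5
Affected indices: 5, 6, ..., 8; delta = -2
  P[5]: 25 + -2 = 23
  P[6]: 40 + -2 = 38
  P[7]: 39 + -2 = 37
  P[8]: 44 + -2 = 42

Answer: 5:23 6:38 7:37 8:42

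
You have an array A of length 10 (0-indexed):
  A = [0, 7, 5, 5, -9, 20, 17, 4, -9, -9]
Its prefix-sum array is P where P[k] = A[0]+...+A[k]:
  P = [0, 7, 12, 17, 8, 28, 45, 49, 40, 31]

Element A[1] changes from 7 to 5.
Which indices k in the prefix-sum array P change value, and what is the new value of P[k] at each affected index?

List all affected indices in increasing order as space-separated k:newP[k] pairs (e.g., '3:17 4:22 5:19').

Answer: 1:5 2:10 3:15 4:6 5:26 6:43 7:47 8:38 9:29

Derivation:
P[k] = A[0] + ... + A[k]
P[k] includes A[1] iff k >= 1
Affected indices: 1, 2, ..., 9; delta = -2
  P[1]: 7 + -2 = 5
  P[2]: 12 + -2 = 10
  P[3]: 17 + -2 = 15
  P[4]: 8 + -2 = 6
  P[5]: 28 + -2 = 26
  P[6]: 45 + -2 = 43
  P[7]: 49 + -2 = 47
  P[8]: 40 + -2 = 38
  P[9]: 31 + -2 = 29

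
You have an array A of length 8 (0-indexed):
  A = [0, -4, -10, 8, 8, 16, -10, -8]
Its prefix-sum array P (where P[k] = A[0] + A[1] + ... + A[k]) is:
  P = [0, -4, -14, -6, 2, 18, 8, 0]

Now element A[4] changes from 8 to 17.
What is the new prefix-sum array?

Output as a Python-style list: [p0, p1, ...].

Answer: [0, -4, -14, -6, 11, 27, 17, 9]

Derivation:
Change: A[4] 8 -> 17, delta = 9
P[k] for k < 4: unchanged (A[4] not included)
P[k] for k >= 4: shift by delta = 9
  P[0] = 0 + 0 = 0
  P[1] = -4 + 0 = -4
  P[2] = -14 + 0 = -14
  P[3] = -6 + 0 = -6
  P[4] = 2 + 9 = 11
  P[5] = 18 + 9 = 27
  P[6] = 8 + 9 = 17
  P[7] = 0 + 9 = 9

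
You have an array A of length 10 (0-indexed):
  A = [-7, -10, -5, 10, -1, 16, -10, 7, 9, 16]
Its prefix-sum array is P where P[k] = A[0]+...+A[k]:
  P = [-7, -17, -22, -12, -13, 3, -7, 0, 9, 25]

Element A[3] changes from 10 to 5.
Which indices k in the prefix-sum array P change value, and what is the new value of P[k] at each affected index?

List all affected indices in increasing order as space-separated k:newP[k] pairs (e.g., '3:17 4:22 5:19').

P[k] = A[0] + ... + A[k]
P[k] includes A[3] iff k >= 3
Affected indices: 3, 4, ..., 9; delta = -5
  P[3]: -12 + -5 = -17
  P[4]: -13 + -5 = -18
  P[5]: 3 + -5 = -2
  P[6]: -7 + -5 = -12
  P[7]: 0 + -5 = -5
  P[8]: 9 + -5 = 4
  P[9]: 25 + -5 = 20

Answer: 3:-17 4:-18 5:-2 6:-12 7:-5 8:4 9:20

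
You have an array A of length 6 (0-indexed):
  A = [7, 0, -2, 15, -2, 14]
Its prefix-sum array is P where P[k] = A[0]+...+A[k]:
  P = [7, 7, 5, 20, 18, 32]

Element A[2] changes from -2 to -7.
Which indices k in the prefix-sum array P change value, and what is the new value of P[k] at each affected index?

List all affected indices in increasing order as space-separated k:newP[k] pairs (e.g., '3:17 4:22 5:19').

P[k] = A[0] + ... + A[k]
P[k] includes A[2] iff k >= 2
Affected indices: 2, 3, ..., 5; delta = -5
  P[2]: 5 + -5 = 0
  P[3]: 20 + -5 = 15
  P[4]: 18 + -5 = 13
  P[5]: 32 + -5 = 27

Answer: 2:0 3:15 4:13 5:27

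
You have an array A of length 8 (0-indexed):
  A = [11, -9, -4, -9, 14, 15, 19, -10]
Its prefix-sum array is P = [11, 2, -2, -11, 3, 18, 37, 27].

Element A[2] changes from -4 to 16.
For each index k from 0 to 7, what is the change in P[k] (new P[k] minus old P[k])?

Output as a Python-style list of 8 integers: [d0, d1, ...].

Answer: [0, 0, 20, 20, 20, 20, 20, 20]

Derivation:
Element change: A[2] -4 -> 16, delta = 20
For k < 2: P[k] unchanged, delta_P[k] = 0
For k >= 2: P[k] shifts by exactly 20
Delta array: [0, 0, 20, 20, 20, 20, 20, 20]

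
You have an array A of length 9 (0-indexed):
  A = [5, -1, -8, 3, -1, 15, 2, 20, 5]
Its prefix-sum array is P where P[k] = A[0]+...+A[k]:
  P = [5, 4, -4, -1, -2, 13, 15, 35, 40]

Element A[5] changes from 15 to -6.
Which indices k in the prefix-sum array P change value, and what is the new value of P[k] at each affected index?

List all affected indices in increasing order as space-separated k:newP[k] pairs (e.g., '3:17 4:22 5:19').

P[k] = A[0] + ... + A[k]
P[k] includes A[5] iff k >= 5
Affected indices: 5, 6, ..., 8; delta = -21
  P[5]: 13 + -21 = -8
  P[6]: 15 + -21 = -6
  P[7]: 35 + -21 = 14
  P[8]: 40 + -21 = 19

Answer: 5:-8 6:-6 7:14 8:19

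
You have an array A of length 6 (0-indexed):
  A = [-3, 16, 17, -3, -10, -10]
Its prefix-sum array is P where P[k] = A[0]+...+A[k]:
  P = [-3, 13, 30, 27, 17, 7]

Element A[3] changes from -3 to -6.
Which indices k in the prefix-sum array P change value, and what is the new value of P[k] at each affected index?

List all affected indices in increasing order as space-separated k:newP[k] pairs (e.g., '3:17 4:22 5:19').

Answer: 3:24 4:14 5:4

Derivation:
P[k] = A[0] + ... + A[k]
P[k] includes A[3] iff k >= 3
Affected indices: 3, 4, ..., 5; delta = -3
  P[3]: 27 + -3 = 24
  P[4]: 17 + -3 = 14
  P[5]: 7 + -3 = 4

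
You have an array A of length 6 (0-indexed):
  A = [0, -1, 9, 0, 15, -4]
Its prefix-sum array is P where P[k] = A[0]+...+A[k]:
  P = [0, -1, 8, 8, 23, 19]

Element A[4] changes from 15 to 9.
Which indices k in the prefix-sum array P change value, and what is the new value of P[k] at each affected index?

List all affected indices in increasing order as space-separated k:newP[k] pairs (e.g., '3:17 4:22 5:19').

P[k] = A[0] + ... + A[k]
P[k] includes A[4] iff k >= 4
Affected indices: 4, 5, ..., 5; delta = -6
  P[4]: 23 + -6 = 17
  P[5]: 19 + -6 = 13

Answer: 4:17 5:13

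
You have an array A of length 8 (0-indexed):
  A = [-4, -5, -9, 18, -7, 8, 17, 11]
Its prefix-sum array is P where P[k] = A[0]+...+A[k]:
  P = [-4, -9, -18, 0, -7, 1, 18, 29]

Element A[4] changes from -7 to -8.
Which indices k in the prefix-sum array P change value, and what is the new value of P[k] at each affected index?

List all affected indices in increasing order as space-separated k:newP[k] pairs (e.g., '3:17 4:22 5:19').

Answer: 4:-8 5:0 6:17 7:28

Derivation:
P[k] = A[0] + ... + A[k]
P[k] includes A[4] iff k >= 4
Affected indices: 4, 5, ..., 7; delta = -1
  P[4]: -7 + -1 = -8
  P[5]: 1 + -1 = 0
  P[6]: 18 + -1 = 17
  P[7]: 29 + -1 = 28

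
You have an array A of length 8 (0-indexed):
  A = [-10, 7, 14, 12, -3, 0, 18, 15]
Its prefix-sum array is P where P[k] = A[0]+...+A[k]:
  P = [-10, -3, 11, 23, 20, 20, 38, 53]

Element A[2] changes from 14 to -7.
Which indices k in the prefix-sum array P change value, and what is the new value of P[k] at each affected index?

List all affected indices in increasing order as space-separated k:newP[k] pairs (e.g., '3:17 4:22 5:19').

P[k] = A[0] + ... + A[k]
P[k] includes A[2] iff k >= 2
Affected indices: 2, 3, ..., 7; delta = -21
  P[2]: 11 + -21 = -10
  P[3]: 23 + -21 = 2
  P[4]: 20 + -21 = -1
  P[5]: 20 + -21 = -1
  P[6]: 38 + -21 = 17
  P[7]: 53 + -21 = 32

Answer: 2:-10 3:2 4:-1 5:-1 6:17 7:32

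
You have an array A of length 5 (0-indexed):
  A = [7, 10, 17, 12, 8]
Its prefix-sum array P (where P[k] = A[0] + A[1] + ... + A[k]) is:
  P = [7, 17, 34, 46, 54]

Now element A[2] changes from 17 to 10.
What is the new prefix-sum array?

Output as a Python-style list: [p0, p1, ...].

Change: A[2] 17 -> 10, delta = -7
P[k] for k < 2: unchanged (A[2] not included)
P[k] for k >= 2: shift by delta = -7
  P[0] = 7 + 0 = 7
  P[1] = 17 + 0 = 17
  P[2] = 34 + -7 = 27
  P[3] = 46 + -7 = 39
  P[4] = 54 + -7 = 47

Answer: [7, 17, 27, 39, 47]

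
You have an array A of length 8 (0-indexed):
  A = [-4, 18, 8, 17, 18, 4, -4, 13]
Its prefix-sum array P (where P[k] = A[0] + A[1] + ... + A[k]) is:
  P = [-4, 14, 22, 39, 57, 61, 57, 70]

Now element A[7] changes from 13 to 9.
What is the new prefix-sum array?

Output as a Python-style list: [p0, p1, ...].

Change: A[7] 13 -> 9, delta = -4
P[k] for k < 7: unchanged (A[7] not included)
P[k] for k >= 7: shift by delta = -4
  P[0] = -4 + 0 = -4
  P[1] = 14 + 0 = 14
  P[2] = 22 + 0 = 22
  P[3] = 39 + 0 = 39
  P[4] = 57 + 0 = 57
  P[5] = 61 + 0 = 61
  P[6] = 57 + 0 = 57
  P[7] = 70 + -4 = 66

Answer: [-4, 14, 22, 39, 57, 61, 57, 66]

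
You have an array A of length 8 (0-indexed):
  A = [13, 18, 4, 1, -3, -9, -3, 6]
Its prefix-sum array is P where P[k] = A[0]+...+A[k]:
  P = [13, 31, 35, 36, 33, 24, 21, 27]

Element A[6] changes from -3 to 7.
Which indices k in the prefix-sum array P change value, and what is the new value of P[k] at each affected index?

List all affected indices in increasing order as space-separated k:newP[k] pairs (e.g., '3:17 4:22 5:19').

Answer: 6:31 7:37

Derivation:
P[k] = A[0] + ... + A[k]
P[k] includes A[6] iff k >= 6
Affected indices: 6, 7, ..., 7; delta = 10
  P[6]: 21 + 10 = 31
  P[7]: 27 + 10 = 37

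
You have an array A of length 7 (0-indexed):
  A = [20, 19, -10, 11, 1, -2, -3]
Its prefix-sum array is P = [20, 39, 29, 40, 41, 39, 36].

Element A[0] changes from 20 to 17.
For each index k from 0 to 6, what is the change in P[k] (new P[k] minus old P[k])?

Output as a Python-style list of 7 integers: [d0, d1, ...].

Answer: [-3, -3, -3, -3, -3, -3, -3]

Derivation:
Element change: A[0] 20 -> 17, delta = -3
For k < 0: P[k] unchanged, delta_P[k] = 0
For k >= 0: P[k] shifts by exactly -3
Delta array: [-3, -3, -3, -3, -3, -3, -3]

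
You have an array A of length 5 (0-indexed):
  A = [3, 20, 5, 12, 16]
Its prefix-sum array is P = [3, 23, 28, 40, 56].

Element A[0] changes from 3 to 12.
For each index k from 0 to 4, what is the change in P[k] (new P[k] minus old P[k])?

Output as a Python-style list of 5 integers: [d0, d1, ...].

Element change: A[0] 3 -> 12, delta = 9
For k < 0: P[k] unchanged, delta_P[k] = 0
For k >= 0: P[k] shifts by exactly 9
Delta array: [9, 9, 9, 9, 9]

Answer: [9, 9, 9, 9, 9]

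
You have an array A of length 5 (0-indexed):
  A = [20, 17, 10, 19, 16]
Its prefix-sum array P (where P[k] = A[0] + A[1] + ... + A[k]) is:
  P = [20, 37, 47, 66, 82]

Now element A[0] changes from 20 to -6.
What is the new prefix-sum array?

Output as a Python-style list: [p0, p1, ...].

Change: A[0] 20 -> -6, delta = -26
P[k] for k < 0: unchanged (A[0] not included)
P[k] for k >= 0: shift by delta = -26
  P[0] = 20 + -26 = -6
  P[1] = 37 + -26 = 11
  P[2] = 47 + -26 = 21
  P[3] = 66 + -26 = 40
  P[4] = 82 + -26 = 56

Answer: [-6, 11, 21, 40, 56]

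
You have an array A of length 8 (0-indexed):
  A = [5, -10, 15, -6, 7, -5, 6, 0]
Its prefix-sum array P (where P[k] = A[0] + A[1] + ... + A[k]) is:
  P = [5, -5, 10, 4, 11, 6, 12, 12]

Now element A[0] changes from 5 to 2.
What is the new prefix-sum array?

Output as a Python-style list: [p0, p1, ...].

Answer: [2, -8, 7, 1, 8, 3, 9, 9]

Derivation:
Change: A[0] 5 -> 2, delta = -3
P[k] for k < 0: unchanged (A[0] not included)
P[k] for k >= 0: shift by delta = -3
  P[0] = 5 + -3 = 2
  P[1] = -5 + -3 = -8
  P[2] = 10 + -3 = 7
  P[3] = 4 + -3 = 1
  P[4] = 11 + -3 = 8
  P[5] = 6 + -3 = 3
  P[6] = 12 + -3 = 9
  P[7] = 12 + -3 = 9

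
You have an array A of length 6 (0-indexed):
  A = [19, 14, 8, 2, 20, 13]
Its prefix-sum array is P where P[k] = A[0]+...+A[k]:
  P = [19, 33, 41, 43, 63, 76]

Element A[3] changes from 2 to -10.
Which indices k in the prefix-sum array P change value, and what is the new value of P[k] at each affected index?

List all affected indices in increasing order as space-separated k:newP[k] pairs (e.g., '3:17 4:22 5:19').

Answer: 3:31 4:51 5:64

Derivation:
P[k] = A[0] + ... + A[k]
P[k] includes A[3] iff k >= 3
Affected indices: 3, 4, ..., 5; delta = -12
  P[3]: 43 + -12 = 31
  P[4]: 63 + -12 = 51
  P[5]: 76 + -12 = 64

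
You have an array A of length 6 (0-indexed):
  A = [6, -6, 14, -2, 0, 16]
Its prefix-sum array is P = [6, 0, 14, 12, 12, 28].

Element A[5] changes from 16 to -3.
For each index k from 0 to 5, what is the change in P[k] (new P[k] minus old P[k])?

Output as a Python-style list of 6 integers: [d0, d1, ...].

Answer: [0, 0, 0, 0, 0, -19]

Derivation:
Element change: A[5] 16 -> -3, delta = -19
For k < 5: P[k] unchanged, delta_P[k] = 0
For k >= 5: P[k] shifts by exactly -19
Delta array: [0, 0, 0, 0, 0, -19]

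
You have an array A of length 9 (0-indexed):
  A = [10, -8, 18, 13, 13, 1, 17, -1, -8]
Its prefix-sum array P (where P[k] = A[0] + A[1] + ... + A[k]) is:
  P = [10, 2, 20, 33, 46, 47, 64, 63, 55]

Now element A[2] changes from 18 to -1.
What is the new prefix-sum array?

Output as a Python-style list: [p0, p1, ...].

Change: A[2] 18 -> -1, delta = -19
P[k] for k < 2: unchanged (A[2] not included)
P[k] for k >= 2: shift by delta = -19
  P[0] = 10 + 0 = 10
  P[1] = 2 + 0 = 2
  P[2] = 20 + -19 = 1
  P[3] = 33 + -19 = 14
  P[4] = 46 + -19 = 27
  P[5] = 47 + -19 = 28
  P[6] = 64 + -19 = 45
  P[7] = 63 + -19 = 44
  P[8] = 55 + -19 = 36

Answer: [10, 2, 1, 14, 27, 28, 45, 44, 36]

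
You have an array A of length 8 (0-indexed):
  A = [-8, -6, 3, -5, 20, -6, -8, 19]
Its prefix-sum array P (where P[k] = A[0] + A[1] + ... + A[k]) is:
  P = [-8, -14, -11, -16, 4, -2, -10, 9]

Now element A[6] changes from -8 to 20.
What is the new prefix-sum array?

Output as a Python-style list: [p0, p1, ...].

Answer: [-8, -14, -11, -16, 4, -2, 18, 37]

Derivation:
Change: A[6] -8 -> 20, delta = 28
P[k] for k < 6: unchanged (A[6] not included)
P[k] for k >= 6: shift by delta = 28
  P[0] = -8 + 0 = -8
  P[1] = -14 + 0 = -14
  P[2] = -11 + 0 = -11
  P[3] = -16 + 0 = -16
  P[4] = 4 + 0 = 4
  P[5] = -2 + 0 = -2
  P[6] = -10 + 28 = 18
  P[7] = 9 + 28 = 37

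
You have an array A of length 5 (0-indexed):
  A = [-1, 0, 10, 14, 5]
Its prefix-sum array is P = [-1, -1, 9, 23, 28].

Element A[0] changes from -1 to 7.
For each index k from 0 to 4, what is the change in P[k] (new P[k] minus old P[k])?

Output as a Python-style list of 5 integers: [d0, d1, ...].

Answer: [8, 8, 8, 8, 8]

Derivation:
Element change: A[0] -1 -> 7, delta = 8
For k < 0: P[k] unchanged, delta_P[k] = 0
For k >= 0: P[k] shifts by exactly 8
Delta array: [8, 8, 8, 8, 8]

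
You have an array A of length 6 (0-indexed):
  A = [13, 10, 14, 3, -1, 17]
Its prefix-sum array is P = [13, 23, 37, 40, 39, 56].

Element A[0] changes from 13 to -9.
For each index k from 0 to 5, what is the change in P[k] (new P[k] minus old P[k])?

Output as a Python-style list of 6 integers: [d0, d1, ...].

Element change: A[0] 13 -> -9, delta = -22
For k < 0: P[k] unchanged, delta_P[k] = 0
For k >= 0: P[k] shifts by exactly -22
Delta array: [-22, -22, -22, -22, -22, -22]

Answer: [-22, -22, -22, -22, -22, -22]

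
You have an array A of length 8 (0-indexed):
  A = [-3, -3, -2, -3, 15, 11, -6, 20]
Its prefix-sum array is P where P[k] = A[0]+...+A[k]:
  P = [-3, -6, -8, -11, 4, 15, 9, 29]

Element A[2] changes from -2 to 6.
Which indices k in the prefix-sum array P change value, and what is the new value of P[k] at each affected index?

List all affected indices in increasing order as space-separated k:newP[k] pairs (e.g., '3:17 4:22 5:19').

Answer: 2:0 3:-3 4:12 5:23 6:17 7:37

Derivation:
P[k] = A[0] + ... + A[k]
P[k] includes A[2] iff k >= 2
Affected indices: 2, 3, ..., 7; delta = 8
  P[2]: -8 + 8 = 0
  P[3]: -11 + 8 = -3
  P[4]: 4 + 8 = 12
  P[5]: 15 + 8 = 23
  P[6]: 9 + 8 = 17
  P[7]: 29 + 8 = 37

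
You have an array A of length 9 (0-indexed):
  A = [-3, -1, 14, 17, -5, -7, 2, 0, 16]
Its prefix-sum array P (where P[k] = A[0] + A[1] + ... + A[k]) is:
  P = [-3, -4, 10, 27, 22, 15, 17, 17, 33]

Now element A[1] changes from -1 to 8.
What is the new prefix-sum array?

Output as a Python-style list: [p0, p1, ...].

Change: A[1] -1 -> 8, delta = 9
P[k] for k < 1: unchanged (A[1] not included)
P[k] for k >= 1: shift by delta = 9
  P[0] = -3 + 0 = -3
  P[1] = -4 + 9 = 5
  P[2] = 10 + 9 = 19
  P[3] = 27 + 9 = 36
  P[4] = 22 + 9 = 31
  P[5] = 15 + 9 = 24
  P[6] = 17 + 9 = 26
  P[7] = 17 + 9 = 26
  P[8] = 33 + 9 = 42

Answer: [-3, 5, 19, 36, 31, 24, 26, 26, 42]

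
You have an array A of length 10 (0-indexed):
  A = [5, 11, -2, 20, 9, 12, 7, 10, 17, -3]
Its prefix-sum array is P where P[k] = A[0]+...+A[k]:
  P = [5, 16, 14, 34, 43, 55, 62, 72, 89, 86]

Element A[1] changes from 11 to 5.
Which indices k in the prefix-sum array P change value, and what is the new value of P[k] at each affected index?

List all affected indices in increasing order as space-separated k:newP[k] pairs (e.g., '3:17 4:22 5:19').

P[k] = A[0] + ... + A[k]
P[k] includes A[1] iff k >= 1
Affected indices: 1, 2, ..., 9; delta = -6
  P[1]: 16 + -6 = 10
  P[2]: 14 + -6 = 8
  P[3]: 34 + -6 = 28
  P[4]: 43 + -6 = 37
  P[5]: 55 + -6 = 49
  P[6]: 62 + -6 = 56
  P[7]: 72 + -6 = 66
  P[8]: 89 + -6 = 83
  P[9]: 86 + -6 = 80

Answer: 1:10 2:8 3:28 4:37 5:49 6:56 7:66 8:83 9:80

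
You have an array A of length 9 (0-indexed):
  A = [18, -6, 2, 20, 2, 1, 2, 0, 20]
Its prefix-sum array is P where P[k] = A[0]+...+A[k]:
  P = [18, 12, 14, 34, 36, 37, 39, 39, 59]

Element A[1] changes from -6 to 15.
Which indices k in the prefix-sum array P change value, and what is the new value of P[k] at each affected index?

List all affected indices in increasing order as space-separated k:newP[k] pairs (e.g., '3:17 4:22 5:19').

Answer: 1:33 2:35 3:55 4:57 5:58 6:60 7:60 8:80

Derivation:
P[k] = A[0] + ... + A[k]
P[k] includes A[1] iff k >= 1
Affected indices: 1, 2, ..., 8; delta = 21
  P[1]: 12 + 21 = 33
  P[2]: 14 + 21 = 35
  P[3]: 34 + 21 = 55
  P[4]: 36 + 21 = 57
  P[5]: 37 + 21 = 58
  P[6]: 39 + 21 = 60
  P[7]: 39 + 21 = 60
  P[8]: 59 + 21 = 80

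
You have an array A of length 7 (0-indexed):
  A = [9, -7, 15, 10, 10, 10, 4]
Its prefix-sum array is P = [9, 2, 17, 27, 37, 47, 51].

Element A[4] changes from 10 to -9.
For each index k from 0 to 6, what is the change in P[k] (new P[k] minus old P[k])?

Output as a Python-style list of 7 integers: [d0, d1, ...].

Element change: A[4] 10 -> -9, delta = -19
For k < 4: P[k] unchanged, delta_P[k] = 0
For k >= 4: P[k] shifts by exactly -19
Delta array: [0, 0, 0, 0, -19, -19, -19]

Answer: [0, 0, 0, 0, -19, -19, -19]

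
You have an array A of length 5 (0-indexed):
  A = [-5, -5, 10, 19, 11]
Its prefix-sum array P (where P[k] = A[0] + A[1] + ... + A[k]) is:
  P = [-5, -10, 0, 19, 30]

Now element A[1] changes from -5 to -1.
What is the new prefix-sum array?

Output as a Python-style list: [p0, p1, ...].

Change: A[1] -5 -> -1, delta = 4
P[k] for k < 1: unchanged (A[1] not included)
P[k] for k >= 1: shift by delta = 4
  P[0] = -5 + 0 = -5
  P[1] = -10 + 4 = -6
  P[2] = 0 + 4 = 4
  P[3] = 19 + 4 = 23
  P[4] = 30 + 4 = 34

Answer: [-5, -6, 4, 23, 34]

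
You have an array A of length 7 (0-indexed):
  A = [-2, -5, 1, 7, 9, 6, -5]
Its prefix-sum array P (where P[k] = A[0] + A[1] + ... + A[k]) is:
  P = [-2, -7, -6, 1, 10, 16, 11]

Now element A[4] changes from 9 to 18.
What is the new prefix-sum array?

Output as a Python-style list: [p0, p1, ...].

Answer: [-2, -7, -6, 1, 19, 25, 20]

Derivation:
Change: A[4] 9 -> 18, delta = 9
P[k] for k < 4: unchanged (A[4] not included)
P[k] for k >= 4: shift by delta = 9
  P[0] = -2 + 0 = -2
  P[1] = -7 + 0 = -7
  P[2] = -6 + 0 = -6
  P[3] = 1 + 0 = 1
  P[4] = 10 + 9 = 19
  P[5] = 16 + 9 = 25
  P[6] = 11 + 9 = 20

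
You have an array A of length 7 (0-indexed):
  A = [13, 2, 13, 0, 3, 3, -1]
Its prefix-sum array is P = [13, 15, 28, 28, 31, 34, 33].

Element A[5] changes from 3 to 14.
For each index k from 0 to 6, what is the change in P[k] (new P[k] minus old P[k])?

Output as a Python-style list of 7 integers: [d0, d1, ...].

Answer: [0, 0, 0, 0, 0, 11, 11]

Derivation:
Element change: A[5] 3 -> 14, delta = 11
For k < 5: P[k] unchanged, delta_P[k] = 0
For k >= 5: P[k] shifts by exactly 11
Delta array: [0, 0, 0, 0, 0, 11, 11]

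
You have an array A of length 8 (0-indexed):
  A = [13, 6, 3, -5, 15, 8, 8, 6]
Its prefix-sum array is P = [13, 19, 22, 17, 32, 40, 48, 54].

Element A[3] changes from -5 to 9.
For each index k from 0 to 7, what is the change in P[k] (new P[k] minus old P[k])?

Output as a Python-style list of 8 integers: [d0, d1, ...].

Answer: [0, 0, 0, 14, 14, 14, 14, 14]

Derivation:
Element change: A[3] -5 -> 9, delta = 14
For k < 3: P[k] unchanged, delta_P[k] = 0
For k >= 3: P[k] shifts by exactly 14
Delta array: [0, 0, 0, 14, 14, 14, 14, 14]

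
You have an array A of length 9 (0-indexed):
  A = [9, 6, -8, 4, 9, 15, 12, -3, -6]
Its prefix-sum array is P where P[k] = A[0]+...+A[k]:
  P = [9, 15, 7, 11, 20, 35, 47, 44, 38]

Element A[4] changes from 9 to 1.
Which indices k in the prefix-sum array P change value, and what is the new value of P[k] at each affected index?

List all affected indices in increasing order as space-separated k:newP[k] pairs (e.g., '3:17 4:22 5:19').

Answer: 4:12 5:27 6:39 7:36 8:30

Derivation:
P[k] = A[0] + ... + A[k]
P[k] includes A[4] iff k >= 4
Affected indices: 4, 5, ..., 8; delta = -8
  P[4]: 20 + -8 = 12
  P[5]: 35 + -8 = 27
  P[6]: 47 + -8 = 39
  P[7]: 44 + -8 = 36
  P[8]: 38 + -8 = 30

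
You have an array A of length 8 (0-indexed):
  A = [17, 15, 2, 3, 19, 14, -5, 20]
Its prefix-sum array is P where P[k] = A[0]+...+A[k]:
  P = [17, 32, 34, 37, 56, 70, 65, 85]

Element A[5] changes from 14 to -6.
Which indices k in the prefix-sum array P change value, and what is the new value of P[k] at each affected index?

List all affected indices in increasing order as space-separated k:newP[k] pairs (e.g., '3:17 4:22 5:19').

Answer: 5:50 6:45 7:65

Derivation:
P[k] = A[0] + ... + A[k]
P[k] includes A[5] iff k >= 5
Affected indices: 5, 6, ..., 7; delta = -20
  P[5]: 70 + -20 = 50
  P[6]: 65 + -20 = 45
  P[7]: 85 + -20 = 65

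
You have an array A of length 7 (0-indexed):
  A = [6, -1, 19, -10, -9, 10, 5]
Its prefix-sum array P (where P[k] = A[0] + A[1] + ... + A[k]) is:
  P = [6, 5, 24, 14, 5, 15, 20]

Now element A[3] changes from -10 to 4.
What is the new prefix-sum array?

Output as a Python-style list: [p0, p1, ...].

Answer: [6, 5, 24, 28, 19, 29, 34]

Derivation:
Change: A[3] -10 -> 4, delta = 14
P[k] for k < 3: unchanged (A[3] not included)
P[k] for k >= 3: shift by delta = 14
  P[0] = 6 + 0 = 6
  P[1] = 5 + 0 = 5
  P[2] = 24 + 0 = 24
  P[3] = 14 + 14 = 28
  P[4] = 5 + 14 = 19
  P[5] = 15 + 14 = 29
  P[6] = 20 + 14 = 34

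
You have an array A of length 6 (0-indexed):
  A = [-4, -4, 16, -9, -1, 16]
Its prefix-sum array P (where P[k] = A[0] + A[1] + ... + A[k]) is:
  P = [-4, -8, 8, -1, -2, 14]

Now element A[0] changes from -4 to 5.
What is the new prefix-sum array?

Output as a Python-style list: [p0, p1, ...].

Change: A[0] -4 -> 5, delta = 9
P[k] for k < 0: unchanged (A[0] not included)
P[k] for k >= 0: shift by delta = 9
  P[0] = -4 + 9 = 5
  P[1] = -8 + 9 = 1
  P[2] = 8 + 9 = 17
  P[3] = -1 + 9 = 8
  P[4] = -2 + 9 = 7
  P[5] = 14 + 9 = 23

Answer: [5, 1, 17, 8, 7, 23]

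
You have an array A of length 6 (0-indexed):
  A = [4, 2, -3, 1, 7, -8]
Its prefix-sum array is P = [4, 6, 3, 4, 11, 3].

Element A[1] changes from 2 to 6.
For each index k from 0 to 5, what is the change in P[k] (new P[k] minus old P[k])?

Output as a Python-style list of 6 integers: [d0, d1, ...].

Answer: [0, 4, 4, 4, 4, 4]

Derivation:
Element change: A[1] 2 -> 6, delta = 4
For k < 1: P[k] unchanged, delta_P[k] = 0
For k >= 1: P[k] shifts by exactly 4
Delta array: [0, 4, 4, 4, 4, 4]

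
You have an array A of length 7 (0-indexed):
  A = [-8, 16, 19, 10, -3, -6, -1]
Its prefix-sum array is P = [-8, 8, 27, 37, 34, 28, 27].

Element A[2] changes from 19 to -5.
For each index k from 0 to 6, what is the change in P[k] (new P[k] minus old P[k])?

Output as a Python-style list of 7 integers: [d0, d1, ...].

Answer: [0, 0, -24, -24, -24, -24, -24]

Derivation:
Element change: A[2] 19 -> -5, delta = -24
For k < 2: P[k] unchanged, delta_P[k] = 0
For k >= 2: P[k] shifts by exactly -24
Delta array: [0, 0, -24, -24, -24, -24, -24]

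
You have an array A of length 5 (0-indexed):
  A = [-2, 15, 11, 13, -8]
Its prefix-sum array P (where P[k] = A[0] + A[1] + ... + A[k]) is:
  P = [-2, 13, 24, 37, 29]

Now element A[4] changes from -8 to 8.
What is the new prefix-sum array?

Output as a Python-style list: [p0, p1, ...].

Answer: [-2, 13, 24, 37, 45]

Derivation:
Change: A[4] -8 -> 8, delta = 16
P[k] for k < 4: unchanged (A[4] not included)
P[k] for k >= 4: shift by delta = 16
  P[0] = -2 + 0 = -2
  P[1] = 13 + 0 = 13
  P[2] = 24 + 0 = 24
  P[3] = 37 + 0 = 37
  P[4] = 29 + 16 = 45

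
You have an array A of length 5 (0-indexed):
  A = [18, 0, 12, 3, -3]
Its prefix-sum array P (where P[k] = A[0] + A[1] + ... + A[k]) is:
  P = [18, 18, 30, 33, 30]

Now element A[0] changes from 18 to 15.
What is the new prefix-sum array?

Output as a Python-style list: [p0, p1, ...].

Change: A[0] 18 -> 15, delta = -3
P[k] for k < 0: unchanged (A[0] not included)
P[k] for k >= 0: shift by delta = -3
  P[0] = 18 + -3 = 15
  P[1] = 18 + -3 = 15
  P[2] = 30 + -3 = 27
  P[3] = 33 + -3 = 30
  P[4] = 30 + -3 = 27

Answer: [15, 15, 27, 30, 27]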